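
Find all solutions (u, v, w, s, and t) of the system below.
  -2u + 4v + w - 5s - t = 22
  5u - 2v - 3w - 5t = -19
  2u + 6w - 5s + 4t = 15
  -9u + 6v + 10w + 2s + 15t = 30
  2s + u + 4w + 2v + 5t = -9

no solution

Row-reduce:
R1 ← R1 / (-2).
R2 ← R2 − 5·R1.
R3 ← R3 − 2·R1.
R4 ← R4 + 9·R1.
R5 ← R5 − 1·R1.
R2 ← R2 / (8).
R1 ← R1 + 2·R2.
R3 ← R3 − 4·R2.
R4 ← R4 + 12·R2.
R5 ← R5 − 4·R2.
R3 ← R3 / (29/4).
R1 ← R1 + 5/8·R3.
R2 ← R2 + 1/16·R3.
R4 ← R4 − 19/4·R3.
R5 ← R5 − 19/4·R3.
R4 ← R4 / (238/29).
R1 ← R1 + 55/58·R4.
R2 ← R2 + 185/116·R4.
R3 ← R3 + 15/29·R4.
R5 ← R5 − 238/29·R4.
Row 5 reduces to 0 = -1, a contradiction. The system is inconsistent.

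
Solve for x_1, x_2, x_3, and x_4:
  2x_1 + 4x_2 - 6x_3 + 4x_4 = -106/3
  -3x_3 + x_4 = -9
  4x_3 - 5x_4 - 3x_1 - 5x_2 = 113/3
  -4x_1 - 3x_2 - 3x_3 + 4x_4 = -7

x_1 = -1, x_2 = -7/3, x_3 = 2, x_4 = -3

Row-reduce the augmented matrix:
R1 ← R1 / (2).
R3 ← R3 + 3·R1.
R4 ← R4 + 4·R1.
Swap R2 and R3.
R1 ← R1 − 2·R2.
R4 ← R4 − 5·R2.
R3 ← R3 / (-3).
R1 ← R1 − 7·R3.
R2 ← R2 + 5·R3.
R4 ← R4 − 10·R3.
R4 ← R4 / (31/3).
R1 ← R1 − 7/3·R4.
R2 ← R2 + 2/3·R4.
R3 ← R3 + 1/3·R4.
Reading off the reduced rows gives x_1 = -1, x_2 = -7/3, x_3 = 2, x_4 = -3.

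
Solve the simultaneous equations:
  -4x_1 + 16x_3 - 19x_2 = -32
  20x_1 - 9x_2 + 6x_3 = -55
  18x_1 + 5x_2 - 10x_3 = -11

x_1 = -2, x_2 = 0, x_3 = -5/2

Row-reduce the augmented matrix:
R1 ← R1 / (-4).
R2 ← R2 − 20·R1.
R3 ← R3 − 18·R1.
R2 ← R2 / (-104).
R1 ← R1 − 19/4·R2.
R3 ← R3 + 161/2·R2.
R3 ← R3 / (-475/104).
R1 ← R1 + 15/208·R3.
R2 ← R2 + 43/52·R3.
Reading off the reduced rows gives x_1 = -2, x_2 = 0, x_3 = -5/2.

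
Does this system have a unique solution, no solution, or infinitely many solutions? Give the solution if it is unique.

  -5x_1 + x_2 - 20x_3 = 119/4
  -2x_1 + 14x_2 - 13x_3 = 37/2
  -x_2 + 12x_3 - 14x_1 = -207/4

Row-reduce the augmented matrix:
R1 ← R1 / (-5).
R2 ← R2 + 2·R1.
R3 ← R3 + 14·R1.
R2 ← R2 / (68/5).
R1 ← R1 + 1/5·R2.
R3 ← R3 + 19/5·R2.
R3 ← R3 / (4529/68).
R1 ← R1 − 267/68·R3.
R2 ← R2 + 25/68·R3.
Reading off the reduced rows gives x_1 = 2, x_2 = -1/4, x_3 = -2.

x_1 = 2, x_2 = -1/4, x_3 = -2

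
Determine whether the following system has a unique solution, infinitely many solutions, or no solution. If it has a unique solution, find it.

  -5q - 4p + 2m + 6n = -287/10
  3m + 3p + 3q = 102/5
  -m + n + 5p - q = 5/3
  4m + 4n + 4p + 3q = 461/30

Row-reduce the augmented matrix:
R1 ← R1 / (2).
R2 ← R2 − 3·R1.
R3 ← R3 + 1·R1.
R4 ← R4 − 4·R1.
R2 ← R2 / (-9).
R1 ← R1 − 3·R2.
R3 ← R3 − 4·R2.
R4 ← R4 + 8·R2.
R3 ← R3 / (7).
R1 ← R1 − 1·R3.
R2 ← R2 + 1·R3.
R4 ← R4 − 4·R3.
R4 ← R4 / (3).
R1 ← R1 − 5/6·R4.
R2 ← R2 + 1·R4.
R3 ← R3 − 1/6·R4.
Reading off the reduced rows gives m = 5/2, n = -7/3, p = 9/5, q = 5/2.

m = 5/2, n = -7/3, p = 9/5, q = 5/2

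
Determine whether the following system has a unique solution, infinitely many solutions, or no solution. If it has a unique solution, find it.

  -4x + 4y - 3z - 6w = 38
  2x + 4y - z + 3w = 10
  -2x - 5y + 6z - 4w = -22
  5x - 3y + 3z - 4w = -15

Row-reduce the augmented matrix:
R1 ← R1 / (-4).
R2 ← R2 − 2·R1.
R3 ← R3 + 2·R1.
R4 ← R4 − 5·R1.
R2 ← R2 / (6).
R1 ← R1 + 1·R2.
R3 ← R3 + 7·R2.
R4 ← R4 − 2·R2.
R3 ← R3 / (55/12).
R1 ← R1 − 1/3·R3.
R2 ← R2 + 5/12·R3.
R4 ← R4 − 1/12·R3.
R4 ← R4 / (-1263/110).
R1 ← R1 − 173/110·R4.
R2 ← R2 + 1/11·R4.
R3 ← R3 + 12/55·R4.
Reading off the reduced rows gives x = -1, y = 4, z = -2, w = -2.

x = -1, y = 4, z = -2, w = -2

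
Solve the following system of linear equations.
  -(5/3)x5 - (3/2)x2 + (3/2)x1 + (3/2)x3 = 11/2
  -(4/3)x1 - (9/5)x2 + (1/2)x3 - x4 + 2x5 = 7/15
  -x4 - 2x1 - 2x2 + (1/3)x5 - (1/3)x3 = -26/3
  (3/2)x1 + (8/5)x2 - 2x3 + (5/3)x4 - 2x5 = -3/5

infinitely many solutions

Row-reduce:
R1 ← R1 / (3/2).
R2 ← R2 + 4/3·R1.
R3 ← R3 + 2·R1.
R4 ← R4 − 3/2·R1.
R2 ← R2 / (-47/15).
R1 ← R1 + 1·R2.
R3 ← R3 + 4·R2.
R4 ← R4 − 31/10·R2.
R3 ← R3 / (-95/141).
R1 ← R1 − 39/94·R3.
R2 ← R2 + 55/94·R3.
R4 ← R4 + 317/188·R3.
R4 ← R4 / (-17/1140).
R1 ← R1 − 93/190·R4.
R2 ← R2 − 3/38·R4.
R3 ← R3 + 39/95·R4.
Rank is 4 with 5 unknowns, leaving x5 free.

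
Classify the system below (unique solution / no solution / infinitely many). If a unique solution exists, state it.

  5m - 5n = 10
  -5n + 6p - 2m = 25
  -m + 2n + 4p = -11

m = -3, n = -5, p = -1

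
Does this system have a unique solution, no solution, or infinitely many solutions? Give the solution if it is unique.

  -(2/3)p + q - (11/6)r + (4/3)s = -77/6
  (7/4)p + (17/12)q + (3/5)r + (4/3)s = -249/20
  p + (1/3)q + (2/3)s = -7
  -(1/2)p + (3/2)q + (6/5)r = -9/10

no solution

Row-reduce:
R1 ← R1 / (-2/3).
R2 ← R2 − 7/4·R1.
R3 ← R3 − 1·R1.
R4 ← R4 + 1/2·R1.
R2 ← R2 / (97/24).
R1 ← R1 + 3/2·R2.
R3 ← R3 − 11/6·R2.
R4 ← R4 − 3/4·R2.
R3 ← R3 / (-407/485).
R1 ← R1 − 1151/970·R3.
R2 ← R2 + 1011/970·R3.
R4 ← R4 − 1628/485·R3.
Row 4 reduces to 0 = -4, a contradiction. The system is inconsistent.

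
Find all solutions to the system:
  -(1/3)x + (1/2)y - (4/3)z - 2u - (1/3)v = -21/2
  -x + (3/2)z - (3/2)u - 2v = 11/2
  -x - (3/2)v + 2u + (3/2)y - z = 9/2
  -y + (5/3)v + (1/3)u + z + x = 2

Row-reduce:
R1 ← R1 / (-1/3).
R2 ← R2 + 1·R1.
R3 ← R3 + 1·R1.
R4 ← R4 − 1·R1.
R2 ← R2 / (-3/2).
R1 ← R1 + 3/2·R2.
R4 ← R4 − 1/2·R2.
R3 ← R3 / (3).
R1 ← R1 + 3/2·R3.
R2 ← R2 + 11/3·R3.
R4 ← R4 + 7/6·R3.
R4 ← R4 / (-19/18).
R1 ← R1 − 11/2·R4.
R2 ← R2 − 61/9·R4.
R3 ← R3 − 8/3·R4.
Rank is 4 with 5 unknowns, leaving v free.

infinitely many solutions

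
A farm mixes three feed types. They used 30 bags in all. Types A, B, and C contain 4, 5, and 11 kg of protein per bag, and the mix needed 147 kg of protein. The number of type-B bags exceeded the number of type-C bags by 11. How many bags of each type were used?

Let a = type-A bags, b = type-B bags, c = type-C bags.
  a + b + c = 30
  4a + 11c + 5b = 147
  b - c = 11
Row-reduce the augmented matrix:
R2 ← R2 − 4·R1.
R1 ← R1 − 1·R2.
R3 ← R3 − 1·R2.
R3 ← R3 / (-8).
R1 ← R1 + 6·R3.
R2 ← R2 − 7·R3.
Reading off the reduced rows gives a = 15, b = 13, c = 2.

type-A bags: 15, type-B bags: 13, type-C bags: 2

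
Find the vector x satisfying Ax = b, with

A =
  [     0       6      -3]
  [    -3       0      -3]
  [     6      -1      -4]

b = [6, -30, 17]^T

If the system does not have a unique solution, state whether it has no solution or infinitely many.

Row-reduce the augmented matrix:
Swap R1 and R2.
R1 ← R1 / (-3).
R3 ← R3 − 6·R1.
R2 ← R2 / (6).
R3 ← R3 + 1·R2.
R3 ← R3 / (-21/2).
R1 ← R1 − 1·R3.
R2 ← R2 + 1/2·R3.
Reading off the reduced rows gives x_1 = 6, x_2 = 3, x_3 = 4.

x_1 = 6, x_2 = 3, x_3 = 4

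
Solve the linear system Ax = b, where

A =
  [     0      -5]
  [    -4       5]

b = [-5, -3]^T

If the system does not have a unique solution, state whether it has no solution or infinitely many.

x_1 = 2, x_2 = 1

Row-reduce the augmented matrix:
Swap R1 and R2.
R1 ← R1 / (-4).
R2 ← R2 / (-5).
R1 ← R1 + 5/4·R2.
Reading off the reduced rows gives x_1 = 2, x_2 = 1.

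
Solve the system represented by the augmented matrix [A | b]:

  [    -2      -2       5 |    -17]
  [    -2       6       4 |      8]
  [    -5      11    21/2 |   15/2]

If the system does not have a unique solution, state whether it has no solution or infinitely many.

infinitely many solutions

Row-reduce:
R1 ← R1 / (-2).
R2 ← R2 + 2·R1.
R3 ← R3 + 5·R1.
R2 ← R2 / (8).
R1 ← R1 − 1·R2.
R3 ← R3 − 16·R2.
Rank is 2 with 3 unknowns, leaving x_3 free.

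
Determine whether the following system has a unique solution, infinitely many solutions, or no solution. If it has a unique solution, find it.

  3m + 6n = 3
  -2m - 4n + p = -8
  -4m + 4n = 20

Row-reduce the augmented matrix:
R1 ← R1 / (3).
R2 ← R2 + 2·R1.
R3 ← R3 + 4·R1.
Swap R2 and R3.
R2 ← R2 / (12).
R1 ← R1 − 2·R2.
Reading off the reduced rows gives m = -3, n = 2, p = -6.

m = -3, n = 2, p = -6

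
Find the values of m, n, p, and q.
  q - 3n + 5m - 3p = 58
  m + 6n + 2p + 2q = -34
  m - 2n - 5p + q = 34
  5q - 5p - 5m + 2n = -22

m = 6, n = -6, p = -3, q = 1

Row-reduce the augmented matrix:
R1 ← R1 / (5).
R2 ← R2 − 1·R1.
R3 ← R3 − 1·R1.
R4 ← R4 + 5·R1.
R2 ← R2 / (33/5).
R1 ← R1 + 3/5·R2.
R3 ← R3 + 7/5·R2.
R4 ← R4 + 1·R2.
R3 ← R3 / (-127/33).
R1 ← R1 + 4/11·R3.
R2 ← R2 − 13/33·R3.
R4 ← R4 + 251/33·R3.
R4 ← R4 / (500/127).
R1 ← R1 − 32/127·R4.
R2 ← R2 − 50/127·R4.
R3 ← R3 + 39/127·R4.
Reading off the reduced rows gives m = 6, n = -6, p = -3, q = 1.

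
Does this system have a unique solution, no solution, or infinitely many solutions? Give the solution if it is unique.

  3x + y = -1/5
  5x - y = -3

x = -2/5, y = 1

Row-reduce the augmented matrix:
R1 ← R1 / (3).
R2 ← R2 − 5·R1.
R2 ← R2 / (-8/3).
R1 ← R1 − 1/3·R2.
Reading off the reduced rows gives x = -2/5, y = 1.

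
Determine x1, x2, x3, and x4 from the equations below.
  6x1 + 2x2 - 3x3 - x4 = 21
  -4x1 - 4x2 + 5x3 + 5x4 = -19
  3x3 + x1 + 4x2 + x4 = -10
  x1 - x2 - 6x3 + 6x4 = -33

Row-reduce the augmented matrix:
R1 ← R1 / (6).
R2 ← R2 + 4·R1.
R3 ← R3 − 1·R1.
R4 ← R4 − 1·R1.
R2 ← R2 / (-8/3).
R1 ← R1 − 1/3·R2.
R3 ← R3 − 11/3·R2.
R4 ← R4 + 4/3·R2.
R3 ← R3 / (61/8).
R1 ← R1 + 1/8·R3.
R2 ← R2 + 9/8·R3.
R4 ← R4 + 7·R3.
R4 ← R4 / (643/61).
R1 ← R1 − 30/61·R4.
R2 ← R2 + 35/61·R4.
R3 ← R3 − 57/61·R4.
Reading off the reduced rows gives x1 = 5, x2 = -4, x3 = 2, x4 = -5.

x1 = 5, x2 = -4, x3 = 2, x4 = -5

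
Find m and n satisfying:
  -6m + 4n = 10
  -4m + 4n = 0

Row-reduce the augmented matrix:
R1 ← R1 / (-6).
R2 ← R2 + 4·R1.
R2 ← R2 / (4/3).
R1 ← R1 + 2/3·R2.
Reading off the reduced rows gives m = -5, n = -5.

m = -5, n = -5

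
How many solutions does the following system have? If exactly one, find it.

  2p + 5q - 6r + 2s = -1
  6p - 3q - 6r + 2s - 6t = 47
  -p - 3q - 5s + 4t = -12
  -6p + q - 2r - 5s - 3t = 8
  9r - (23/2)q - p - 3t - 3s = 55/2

no solution

Row-reduce:
R1 ← R1 / (2).
R2 ← R2 − 6·R1.
R3 ← R3 + 1·R1.
R4 ← R4 + 6·R1.
R5 ← R5 + 1·R1.
R2 ← R2 / (-18).
R1 ← R1 − 5/2·R2.
R3 ← R3 + 1/2·R2.
R4 ← R4 − 16·R2.
R5 ← R5 + 9·R2.
R3 ← R3 / (-10/3).
R1 ← R1 + 4/3·R3.
R2 ← R2 + 2/3·R3.
R4 ← R4 + 28/3·R3.
R4 ← R4 / (25/3).
R1 ← R1 − 2·R4.
R2 ← R2 − 1·R4.
R3 ← R3 − 7/6·R4.
Row 5 reduces to 0 = 2, a contradiction. The system is inconsistent.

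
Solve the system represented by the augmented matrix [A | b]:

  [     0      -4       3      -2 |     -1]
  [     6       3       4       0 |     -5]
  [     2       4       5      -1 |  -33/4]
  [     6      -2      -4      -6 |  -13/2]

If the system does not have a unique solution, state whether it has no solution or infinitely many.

x_1 = 0, x_2 = -1, x_3 = -1/2, x_4 = 7/4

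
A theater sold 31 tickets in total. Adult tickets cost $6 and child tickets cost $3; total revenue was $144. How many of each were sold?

adult tickets: 17, child tickets: 14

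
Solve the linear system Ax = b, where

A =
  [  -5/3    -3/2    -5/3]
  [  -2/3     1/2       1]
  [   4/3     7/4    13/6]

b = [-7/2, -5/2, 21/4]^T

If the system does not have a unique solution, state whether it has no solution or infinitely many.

no solution

Row-reduce:
R1 ← R1 / (-5/3).
R2 ← R2 + 2/3·R1.
R3 ← R3 − 4/3·R1.
R2 ← R2 / (11/10).
R1 ← R1 − 9/10·R2.
R3 ← R3 − 11/20·R2.
Row 3 reduces to 0 = 3, a contradiction. The system is inconsistent.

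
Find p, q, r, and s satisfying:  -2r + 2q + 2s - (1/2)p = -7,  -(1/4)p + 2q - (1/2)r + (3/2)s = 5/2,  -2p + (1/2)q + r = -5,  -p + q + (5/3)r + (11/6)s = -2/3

Row-reduce the augmented matrix:
R1 ← R1 / (-1/2).
R2 ← R2 + 1/4·R1.
R3 ← R3 + 2·R1.
R4 ← R4 + 1·R1.
R1 ← R1 + 4·R2.
R3 ← R3 + 15/2·R2.
R4 ← R4 + 3·R2.
R3 ← R3 / (51/4).
R1 ← R1 − 6·R3.
R2 ← R2 − 1/2·R3.
R4 ← R4 − 43/6·R3.
R4 ← R4 / (31/18).
R2 ← R2 − 2/3·R4.
R3 ← R3 + 1/3·R4.
Reading off the reduced rows gives p = 6, q = 6, r = 4, s = -4.

p = 6, q = 6, r = 4, s = -4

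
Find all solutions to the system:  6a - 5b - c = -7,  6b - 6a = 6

infinitely many solutions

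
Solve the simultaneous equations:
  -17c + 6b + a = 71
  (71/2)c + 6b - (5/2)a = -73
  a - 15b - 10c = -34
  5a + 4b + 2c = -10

Row-reduce:
R2 ← R2 + 5/2·R1.
R3 ← R3 − 1·R1.
R4 ← R4 − 5·R1.
R2 ← R2 / (21).
R1 ← R1 − 6·R2.
R3 ← R3 + 21·R2.
R4 ← R4 + 26·R2.
Swap R3 and R4.
R3 ← R3 / (235/3).
R1 ← R1 + 15·R3.
R2 ← R2 + 1/3·R3.
Row 4 reduces to 0 = -1/2, a contradiction. The system is inconsistent.

no solution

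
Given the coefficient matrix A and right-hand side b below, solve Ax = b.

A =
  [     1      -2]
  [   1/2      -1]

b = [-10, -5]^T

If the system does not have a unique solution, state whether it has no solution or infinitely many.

Row-reduce:
R2 ← R2 − 1/2·R1.
Rank is 1 with 2 unknowns, leaving x_2 free.

infinitely many solutions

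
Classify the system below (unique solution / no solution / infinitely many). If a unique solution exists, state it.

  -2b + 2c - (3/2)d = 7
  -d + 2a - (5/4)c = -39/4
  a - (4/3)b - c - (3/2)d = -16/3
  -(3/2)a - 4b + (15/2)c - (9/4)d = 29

Row-reduce:
Swap R1 and R2.
R1 ← R1 / (2).
R3 ← R3 − 1·R1.
R4 ← R4 + 3/2·R1.
R2 ← R2 / (-2).
R3 ← R3 + 4/3·R2.
R4 ← R4 + 4·R2.
R3 ← R3 / (-41/24).
R1 ← R1 + 5/8·R3.
R2 ← R2 + 1·R3.
R4 ← R4 − 41/16·R3.
Rank is 3 with 4 unknowns, leaving d free.

infinitely many solutions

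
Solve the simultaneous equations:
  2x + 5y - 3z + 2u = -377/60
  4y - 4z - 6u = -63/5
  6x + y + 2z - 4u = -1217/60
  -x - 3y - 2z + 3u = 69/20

x = -3, y = 1/4, z = 7/5, u = 4/3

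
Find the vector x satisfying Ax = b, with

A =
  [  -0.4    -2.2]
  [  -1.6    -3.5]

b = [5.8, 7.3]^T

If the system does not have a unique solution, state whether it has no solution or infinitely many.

x_1 = 2, x_2 = -3

Row-reduce the augmented matrix:
R1 ← R1 / (-2/5).
R2 ← R2 + 8/5·R1.
R2 ← R2 / (53/10).
R1 ← R1 − 11/2·R2.
Reading off the reduced rows gives x_1 = 2, x_2 = -3.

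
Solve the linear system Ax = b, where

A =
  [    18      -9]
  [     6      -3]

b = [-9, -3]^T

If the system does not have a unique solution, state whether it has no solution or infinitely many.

infinitely many solutions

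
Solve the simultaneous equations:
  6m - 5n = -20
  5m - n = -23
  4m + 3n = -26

Row-reduce the augmented matrix:
R1 ← R1 / (6).
R2 ← R2 − 5·R1.
R3 ← R3 − 4·R1.
R2 ← R2 / (19/6).
R1 ← R1 + 5/6·R2.
R3 ← R3 − 19/3·R2.
R3 reduces to 0 = 0, so the extra equation is consistent.
Reading off the reduced rows gives m = -5, n = -2.

m = -5, n = -2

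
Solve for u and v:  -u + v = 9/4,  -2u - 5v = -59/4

u = 1/2, v = 11/4

Row-reduce the augmented matrix:
R1 ← R1 / (-1).
R2 ← R2 + 2·R1.
R2 ← R2 / (-7).
R1 ← R1 + 1·R2.
Reading off the reduced rows gives u = 1/2, v = 11/4.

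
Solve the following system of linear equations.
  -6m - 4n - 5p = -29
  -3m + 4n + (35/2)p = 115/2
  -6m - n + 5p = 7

Row-reduce:
R1 ← R1 / (-6).
R2 ← R2 + 3·R1.
R3 ← R3 + 6·R1.
R2 ← R2 / (6).
R1 ← R1 − 2/3·R2.
R3 ← R3 − 3·R2.
Rank is 2 with 3 unknowns, leaving p free.

infinitely many solutions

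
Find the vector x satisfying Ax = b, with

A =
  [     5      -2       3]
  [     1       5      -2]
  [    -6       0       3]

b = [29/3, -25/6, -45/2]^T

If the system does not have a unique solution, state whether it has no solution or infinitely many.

Row-reduce the augmented matrix:
R1 ← R1 / (5).
R2 ← R2 − 1·R1.
R3 ← R3 + 6·R1.
R2 ← R2 / (27/5).
R1 ← R1 + 2/5·R2.
R3 ← R3 + 12/5·R2.
R3 ← R3 / (49/9).
R1 ← R1 − 11/27·R3.
R2 ← R2 + 13/27·R3.
Reading off the reduced rows gives x_1 = 5/2, x_2 = -7/3, x_3 = -5/2.

x_1 = 5/2, x_2 = -7/3, x_3 = -5/2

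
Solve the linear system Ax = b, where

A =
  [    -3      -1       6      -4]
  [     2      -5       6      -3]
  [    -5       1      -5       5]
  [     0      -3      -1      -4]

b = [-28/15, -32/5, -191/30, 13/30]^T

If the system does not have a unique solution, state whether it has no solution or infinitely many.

Row-reduce the augmented matrix:
R1 ← R1 / (-3).
R2 ← R2 − 2·R1.
R3 ← R3 + 5·R1.
R2 ← R2 / (-17/3).
R1 ← R1 − 1/3·R2.
R3 ← R3 − 8/3·R2.
R4 ← R4 + 3·R2.
R3 ← R3 / (-175/17).
R1 ← R1 + 24/17·R3.
R2 ← R2 + 30/17·R3.
R4 ← R4 + 107/17·R3.
R4 ← R4 / (-1138/175).
R1 ← R1 + 41/175·R4.
R2 ← R2 + 19/35·R4.
R3 ← R3 + 153/175·R4.
Reading off the reduced rows gives x_1 = 4/5, x_2 = 9/5, x_3 = -1/2, x_4 = -4/3.

x_1 = 4/5, x_2 = 9/5, x_3 = -1/2, x_4 = -4/3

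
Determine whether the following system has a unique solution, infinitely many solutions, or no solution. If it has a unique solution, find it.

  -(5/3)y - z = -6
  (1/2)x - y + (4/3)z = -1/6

infinitely many solutions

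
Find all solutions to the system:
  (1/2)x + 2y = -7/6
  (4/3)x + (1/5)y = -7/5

x = -1, y = -1/3

Row-reduce the augmented matrix:
R1 ← R1 / (1/2).
R2 ← R2 − 4/3·R1.
R2 ← R2 / (-77/15).
R1 ← R1 − 4·R2.
Reading off the reduced rows gives x = -1, y = -1/3.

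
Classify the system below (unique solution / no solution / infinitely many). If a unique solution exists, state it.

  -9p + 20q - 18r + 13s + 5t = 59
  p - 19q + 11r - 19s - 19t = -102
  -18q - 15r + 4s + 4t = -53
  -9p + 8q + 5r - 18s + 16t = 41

infinitely many solutions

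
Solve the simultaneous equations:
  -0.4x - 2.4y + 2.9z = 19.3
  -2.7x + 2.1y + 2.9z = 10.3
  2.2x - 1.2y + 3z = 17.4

Row-reduce the augmented matrix:
R1 ← R1 / (-2/5).
R2 ← R2 + 27/10·R1.
R3 ← R3 − 11/5·R1.
R2 ← R2 / (183/10).
R1 ← R1 − 6·R2.
R3 ← R3 + 72/5·R2.
R3 ← R3 / (7111/1220).
R1 ← R1 + 435/244·R3.
R2 ← R2 + 667/732·R3.
Reading off the reduced rows gives x = 0, y = -2, z = 5.

x = 0, y = -2, z = 5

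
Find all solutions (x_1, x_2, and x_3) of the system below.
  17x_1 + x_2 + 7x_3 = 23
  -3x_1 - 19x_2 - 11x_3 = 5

infinitely many solutions

Row-reduce:
R1 ← R1 / (17).
R2 ← R2 + 3·R1.
R2 ← R2 / (-320/17).
R1 ← R1 − 1/17·R2.
Rank is 2 with 3 unknowns, leaving x_3 free.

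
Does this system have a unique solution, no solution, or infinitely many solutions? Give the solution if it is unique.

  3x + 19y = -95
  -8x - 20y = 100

x = 0, y = -5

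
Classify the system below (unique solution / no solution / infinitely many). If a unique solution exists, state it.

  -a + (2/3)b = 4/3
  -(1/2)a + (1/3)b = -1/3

Row-reduce:
R1 ← R1 / (-1).
R2 ← R2 + 1/2·R1.
Row 2 reduces to 0 = -1, a contradiction. The system is inconsistent.

no solution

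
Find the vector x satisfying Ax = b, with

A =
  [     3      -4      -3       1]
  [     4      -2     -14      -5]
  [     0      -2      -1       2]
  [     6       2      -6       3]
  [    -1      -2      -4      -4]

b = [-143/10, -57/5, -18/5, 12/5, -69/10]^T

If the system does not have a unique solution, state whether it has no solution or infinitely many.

x_1 = -3/2, x_2 = 3, x_3 = -2/5, x_4 = 1

Row-reduce the augmented matrix:
R1 ← R1 / (3).
R2 ← R2 − 4·R1.
R4 ← R4 − 6·R1.
R5 ← R5 + 1·R1.
R2 ← R2 / (10/3).
R1 ← R1 + 4/3·R2.
R3 ← R3 + 2·R2.
R4 ← R4 − 10·R2.
R5 ← R5 + 10/3·R2.
R3 ← R3 / (-7).
R1 ← R1 + 5·R3.
R2 ← R2 + 3·R3.
R4 ← R4 − 30·R3.
R5 ← R5 + 15·R3.
R4 ← R4 / (86/7).
R1 ← R1 + 32/35·R4.
R2 ← R2 + 79/70·R4.
R3 ← R3 − 9/35·R4.
R5 ← R5 + 43/7·R4.
R5 reduces to 0 = 0, so the extra equation is consistent.
Reading off the reduced rows gives x_1 = -3/2, x_2 = 3, x_3 = -2/5, x_4 = 1.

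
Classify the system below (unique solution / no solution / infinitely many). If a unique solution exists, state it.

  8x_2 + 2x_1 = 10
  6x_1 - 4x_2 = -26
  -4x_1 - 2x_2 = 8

Row-reduce the augmented matrix:
R1 ← R1 / (2).
R2 ← R2 − 6·R1.
R3 ← R3 + 4·R1.
R2 ← R2 / (-28).
R1 ← R1 − 4·R2.
R3 ← R3 − 14·R2.
R3 reduces to 0 = 0, so the extra equation is consistent.
Reading off the reduced rows gives x_1 = -3, x_2 = 2.

x_1 = -3, x_2 = 2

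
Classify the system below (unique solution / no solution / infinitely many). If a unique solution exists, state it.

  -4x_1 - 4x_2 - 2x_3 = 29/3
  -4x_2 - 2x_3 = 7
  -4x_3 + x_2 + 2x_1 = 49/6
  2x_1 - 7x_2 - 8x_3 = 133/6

x_1 = -2/3, x_2 = -1/2, x_3 = -5/2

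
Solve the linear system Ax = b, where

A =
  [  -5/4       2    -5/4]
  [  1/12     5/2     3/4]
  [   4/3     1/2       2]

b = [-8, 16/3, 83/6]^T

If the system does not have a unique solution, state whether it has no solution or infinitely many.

no solution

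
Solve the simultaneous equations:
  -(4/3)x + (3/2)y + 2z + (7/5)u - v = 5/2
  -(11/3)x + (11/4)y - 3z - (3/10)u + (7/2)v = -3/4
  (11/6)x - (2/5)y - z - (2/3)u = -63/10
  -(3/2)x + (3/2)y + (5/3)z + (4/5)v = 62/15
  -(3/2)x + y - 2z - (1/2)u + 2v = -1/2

no solution

Row-reduce:
R1 ← R1 / (-4/3).
R2 ← R2 + 11/3·R1.
R3 ← R3 − 11/6·R1.
R4 ← R4 + 3/2·R1.
R5 ← R5 + 3/2·R1.
R2 ← R2 / (-11/8).
R1 ← R1 + 9/8·R2.
R3 ← R3 − 133/80·R2.
R4 ← R4 + 3/16·R2.
R5 ← R5 + 11/16·R2.
R3 ← R3 / (-469/55).
R1 ← R1 − 60/11·R3.
R2 ← R2 − 68/11·R3.
R4 ← R4 − 19/33·R3.
R4 ← R4 / (-26654/21105).
R1 ← R1 + 139/2345·R4.
R2 ← R2 − 412/1407·R4.
R3 ← R3 − 6203/14070·R4.
Row 5 reduces to 0 = 1/2, a contradiction. The system is inconsistent.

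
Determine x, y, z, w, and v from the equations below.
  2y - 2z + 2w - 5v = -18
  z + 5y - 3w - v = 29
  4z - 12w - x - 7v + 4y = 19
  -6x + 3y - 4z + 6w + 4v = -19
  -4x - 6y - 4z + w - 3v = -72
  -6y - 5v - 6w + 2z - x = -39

x = 5, y = 5, z = 2, w = -2, v = 4

Row-reduce the augmented matrix:
Swap R1 and R3.
R1 ← R1 / (-1).
R4 ← R4 + 6·R1.
R5 ← R5 + 4·R1.
R6 ← R6 + 1·R1.
R2 ← R2 / (5).
R1 ← R1 + 4·R2.
R3 ← R3 − 2·R2.
R4 ← R4 + 21·R2.
R5 ← R5 + 22·R2.
R6 ← R6 + 10·R2.
R3 ← R3 / (-12/5).
R1 ← R1 + 16/5·R3.
R2 ← R2 − 1/5·R3.
R4 ← R4 + 119/5·R3.
R5 ← R5 + 78/5·R3.
R4 ← R4 / (101/3).
R1 ← R1 − 16/3·R4.
R2 ← R2 + 1/3·R4.
R3 ← R3 + 4/3·R4.
R5 ← R5 − 15·R4.
R5 ← R5 / (4667/404).
R1 ← R1 + 153/101·R5.
R2 ← R2 − 57/202·R5.
R3 ← R3 − 2173/404·R5.
R4 ← R4 − 1049/404·R5.
R6 reduces to 0 = 0, so the extra equation is consistent.
Reading off the reduced rows gives x = 5, y = 5, z = 2, w = -2, v = 4.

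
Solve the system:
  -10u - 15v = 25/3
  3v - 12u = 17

u = -4/3, v = 1/3

Row-reduce the augmented matrix:
R1 ← R1 / (-10).
R2 ← R2 + 12·R1.
R2 ← R2 / (21).
R1 ← R1 − 3/2·R2.
Reading off the reduced rows gives u = -4/3, v = 1/3.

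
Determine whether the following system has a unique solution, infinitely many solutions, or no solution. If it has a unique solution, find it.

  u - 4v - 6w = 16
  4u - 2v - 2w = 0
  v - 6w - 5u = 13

u = -2, v = -3, w = -1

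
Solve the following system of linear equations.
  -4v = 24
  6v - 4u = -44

u = 2, v = -6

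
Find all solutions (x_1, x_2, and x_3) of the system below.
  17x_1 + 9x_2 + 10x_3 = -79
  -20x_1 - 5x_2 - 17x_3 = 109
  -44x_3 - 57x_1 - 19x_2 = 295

Row-reduce:
R1 ← R1 / (17).
R2 ← R2 + 20·R1.
R3 ← R3 + 57·R1.
R2 ← R2 / (95/17).
R1 ← R1 − 9/17·R2.
R3 ← R3 − 190/17·R2.
Row 3 reduces to 0 = -2, a contradiction. The system is inconsistent.

no solution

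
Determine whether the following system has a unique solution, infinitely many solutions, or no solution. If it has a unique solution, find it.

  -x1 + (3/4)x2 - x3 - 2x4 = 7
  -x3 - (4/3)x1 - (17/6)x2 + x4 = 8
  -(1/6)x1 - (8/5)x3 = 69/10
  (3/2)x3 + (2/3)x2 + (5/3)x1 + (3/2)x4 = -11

infinitely many solutions

Row-reduce:
R1 ← R1 / (-1).
R2 ← R2 + 4/3·R1.
R3 ← R3 + 1/6·R1.
R4 ← R4 − 5/3·R1.
R2 ← R2 / (-23/6).
R1 ← R1 + 3/4·R2.
R3 ← R3 + 1/8·R2.
R4 ← R4 − 23/12·R2.
R3 ← R3 / (-1993/1380).
R1 ← R1 − 43/46·R3.
R2 ← R2 + 2/23·R3.
Rank is 3 with 4 unknowns, leaving x4 free.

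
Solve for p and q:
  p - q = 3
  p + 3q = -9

p = 0, q = -3

From equation 1: p = 3 + q.
Substitute into equation 2 and solve: q = -3.
Then p = 0.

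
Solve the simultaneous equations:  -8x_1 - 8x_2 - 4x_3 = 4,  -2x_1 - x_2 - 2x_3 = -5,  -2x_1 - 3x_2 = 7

infinitely many solutions

Row-reduce:
R1 ← R1 / (-8).
R2 ← R2 + 2·R1.
R3 ← R3 + 2·R1.
R1 ← R1 − 1·R2.
R3 ← R3 + 1·R2.
Rank is 2 with 3 unknowns, leaving x_3 free.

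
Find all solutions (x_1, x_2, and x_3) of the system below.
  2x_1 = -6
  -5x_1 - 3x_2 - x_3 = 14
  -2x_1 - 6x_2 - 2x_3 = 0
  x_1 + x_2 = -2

no solution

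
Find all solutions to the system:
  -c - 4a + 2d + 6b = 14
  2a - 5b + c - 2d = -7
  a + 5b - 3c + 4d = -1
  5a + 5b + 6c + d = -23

Row-reduce the augmented matrix:
R1 ← R1 / (-4).
R2 ← R2 − 2·R1.
R3 ← R3 − 1·R1.
R4 ← R4 − 5·R1.
R2 ← R2 / (-2).
R1 ← R1 + 3/2·R2.
R3 ← R3 − 13/2·R2.
R4 ← R4 − 25/2·R2.
R3 ← R3 / (-13/8).
R1 ← R1 + 1/8·R3.
R2 ← R2 + 1/4·R3.
R4 ← R4 − 63/8·R3.
R4 ← R4 / (43/13).
R1 ← R1 − 2/13·R4.
R2 ← R2 − 4/13·R4.
R3 ← R3 + 10/13·R4.
Reading off the reduced rows gives a = -4, b = -1, c = 0, d = 2.

a = -4, b = -1, c = 0, d = 2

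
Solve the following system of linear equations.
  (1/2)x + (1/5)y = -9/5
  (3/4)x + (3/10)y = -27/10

Row-reduce:
R1 ← R1 / (1/2).
R2 ← R2 − 3/4·R1.
Rank is 1 with 2 unknowns, leaving y free.

infinitely many solutions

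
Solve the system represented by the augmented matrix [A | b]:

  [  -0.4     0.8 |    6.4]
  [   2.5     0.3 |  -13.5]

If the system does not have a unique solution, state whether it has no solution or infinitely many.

x_1 = -6, x_2 = 5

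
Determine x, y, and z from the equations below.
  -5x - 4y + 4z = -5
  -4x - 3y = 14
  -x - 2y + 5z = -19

x = 1, y = -6, z = -6

Row-reduce the augmented matrix:
R1 ← R1 / (-5).
R2 ← R2 + 4·R1.
R3 ← R3 + 1·R1.
R2 ← R2 / (1/5).
R1 ← R1 − 4/5·R2.
R3 ← R3 + 6/5·R2.
R3 ← R3 / (-15).
R1 ← R1 − 12·R3.
R2 ← R2 + 16·R3.
Reading off the reduced rows gives x = 1, y = -6, z = -6.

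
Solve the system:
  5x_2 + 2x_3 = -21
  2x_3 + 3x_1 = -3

infinitely many solutions

Row-reduce:
Swap R1 and R2.
R1 ← R1 / (3).
R2 ← R2 / (5).
Rank is 2 with 3 unknowns, leaving x_3 free.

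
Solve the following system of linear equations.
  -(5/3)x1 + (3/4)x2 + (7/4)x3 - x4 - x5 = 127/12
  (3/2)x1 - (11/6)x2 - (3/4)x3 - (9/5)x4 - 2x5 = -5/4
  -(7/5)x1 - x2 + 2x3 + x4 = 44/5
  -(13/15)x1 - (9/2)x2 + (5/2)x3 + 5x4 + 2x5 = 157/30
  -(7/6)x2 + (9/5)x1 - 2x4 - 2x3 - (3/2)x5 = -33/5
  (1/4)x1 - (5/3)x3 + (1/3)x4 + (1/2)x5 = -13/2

Row-reduce the augmented matrix:
R1 ← R1 / (-5/3).
R2 ← R2 − 3/2·R1.
R3 ← R3 + 7/5·R1.
R4 ← R4 + 13/15·R1.
R5 ← R5 − 9/5·R1.
R6 ← R6 − 1/4·R1.
R2 ← R2 / (-139/120).
R1 ← R1 + 9/20·R2.
R3 ← R3 + 163/100·R2.
R4 ← R4 + 489/100·R2.
R5 ← R5 + 107/300·R2.
R6 ← R6 − 9/80·R2.
R3 ← R3 / (-877/1390).
R1 ← R1 + 381/278·R3.
R2 ← R2 + 99/139·R3.
R4 ← R4 + 2631/1390·R3.
R5 ← R5 + 253/695·R3.
R6 ← R6 + 4417/3336·R3.
Swap R4 and R5.
R4 ← R4 / (-24128/4385).
R1 ← R1 + 9297/877·R4.
R2 ← R2 + 17694/4385·R4.
R3 ← R3 + 39194/4385·R4.
R6 ← R6 + 125377/10524·R4.
Swap R5 and R6.
R5 ← R5 / (-265429/579072).
R1 ← R1 + 11685/48256·R5.
R2 ← R2 − 6465/24128·R5.
R3 ← R3 + 10781/24128·R5.
R4 ← R4 − 39695/48256·R5.
R6 reduces to 0 = 0, so the extra equation is consistent.
Reading off the reduced rows gives x1 = -2, x2 = 0, x3 = 3, x4 = 0, x5 = -2.

x1 = -2, x2 = 0, x3 = 3, x4 = 0, x5 = -2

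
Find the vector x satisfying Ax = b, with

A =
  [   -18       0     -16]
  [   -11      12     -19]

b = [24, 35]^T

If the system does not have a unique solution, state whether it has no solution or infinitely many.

Row-reduce:
R1 ← R1 / (-18).
R2 ← R2 + 11·R1.
R2 ← R2 / (12).
Rank is 2 with 3 unknowns, leaving x_3 free.

infinitely many solutions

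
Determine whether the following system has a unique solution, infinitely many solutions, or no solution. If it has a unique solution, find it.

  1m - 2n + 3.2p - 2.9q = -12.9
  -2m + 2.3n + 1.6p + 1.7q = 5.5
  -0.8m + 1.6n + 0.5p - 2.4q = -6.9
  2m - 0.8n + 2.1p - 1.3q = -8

m = -1, n = 0, p = -1, q = 3

Row-reduce the augmented matrix:
R2 ← R2 + 2·R1.
R3 ← R3 + 4/5·R1.
R4 ← R4 − 2·R1.
R2 ← R2 / (-17/10).
R1 ← R1 + 2·R2.
R4 ← R4 − 16/5·R2.
R3 ← R3 / (153/50).
R1 ← R1 + 528/85·R3.
R2 ← R2 + 80/17·R3.
R4 ← R4 − 1829/170·R3.
R4 ← R4 / (347953/26010).
R1 ← R1 + 13279/1734·R4.
R2 ← R2 + 12607/2601·R4.
R3 ← R3 + 236/153·R4.
Reading off the reduced rows gives m = -1, n = 0, p = -1, q = 3.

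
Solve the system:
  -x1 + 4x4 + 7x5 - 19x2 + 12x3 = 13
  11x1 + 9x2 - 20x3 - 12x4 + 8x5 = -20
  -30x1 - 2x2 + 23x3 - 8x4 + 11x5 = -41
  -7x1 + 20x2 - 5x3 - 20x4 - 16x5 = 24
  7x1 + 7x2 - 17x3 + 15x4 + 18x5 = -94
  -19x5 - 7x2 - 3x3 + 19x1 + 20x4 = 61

x1 = 6, x2 = 2, x3 = 6, x4 = -2, x5 = -1

Row-reduce the augmented matrix:
R1 ← R1 / (-1).
R2 ← R2 − 11·R1.
R3 ← R3 + 30·R1.
R4 ← R4 + 7·R1.
R5 ← R5 − 7·R1.
R6 ← R6 − 19·R1.
R2 ← R2 / (-200).
R1 ← R1 − 19·R2.
R3 ← R3 − 568·R2.
R4 ← R4 − 153·R2.
R5 ← R5 + 126·R2.
R6 ← R6 + 368·R2.
R3 ← R3 / (-473/25).
R1 ← R1 + 34/25·R3.
R2 ← R2 + 14/25·R3.
R4 ← R4 + 83/25·R3.
R5 ← R5 + 89/25·R3.
R6 ← R6 − 473/25·R3.
R4 ← R4 / (-8044/473).
R1 ← R1 − 808/473·R4.
R2 ← R2 − 444/473·R4.
R3 ← R3 − 928/473·R4.
R5 ← R5 − 14107/473·R4.
R5 ← R5 / (-484713/64352).
R1 ← R1 + 43721/16088·R5.
R2 ← R2 + 8403/4022·R5.
R3 ← R3 + 6227/2011·R5.
R4 ← R4 − 28059/64352·R5.
R6 reduces to 0 = 0, so the extra equation is consistent.
Reading off the reduced rows gives x1 = 6, x2 = 2, x3 = 6, x4 = -2, x5 = -1.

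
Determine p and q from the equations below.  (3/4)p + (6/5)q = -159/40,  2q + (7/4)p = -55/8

Row-reduce the augmented matrix:
R1 ← R1 / (3/4).
R2 ← R2 − 7/4·R1.
R2 ← R2 / (-4/5).
R1 ← R1 − 8/5·R2.
Reading off the reduced rows gives p = -1/2, q = -3.

p = -1/2, q = -3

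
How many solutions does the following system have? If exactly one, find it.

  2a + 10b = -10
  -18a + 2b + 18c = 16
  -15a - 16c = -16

a = 0, b = -1, c = 1

Row-reduce the augmented matrix:
R1 ← R1 / (2).
R2 ← R2 + 18·R1.
R3 ← R3 + 15·R1.
R2 ← R2 / (92).
R1 ← R1 − 5·R2.
R3 ← R3 − 75·R2.
R3 ← R3 / (-1411/46).
R1 ← R1 + 45/46·R3.
R2 ← R2 − 9/46·R3.
Reading off the reduced rows gives a = 0, b = -1, c = 1.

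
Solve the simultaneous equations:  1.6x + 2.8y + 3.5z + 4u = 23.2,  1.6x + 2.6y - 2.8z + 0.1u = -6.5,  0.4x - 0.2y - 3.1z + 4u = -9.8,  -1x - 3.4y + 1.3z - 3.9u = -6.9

Row-reduce the augmented matrix:
R1 ← R1 / (8/5).
R2 ← R2 − 8/5·R1.
R3 ← R3 − 2/5·R1.
R4 ← R4 + 1·R1.
R2 ← R2 / (-1/5).
R1 ← R1 − 7/4·R2.
R3 ← R3 + 9/10·R2.
R4 ← R4 + 33/20·R2.
R3 ← R3 / (195/8).
R1 ← R1 + 847/16·R3.
R2 ← R2 − 63/2·R3.
R4 ← R4 − 4437/80·R3.
R4 ← R4 / (-103897/6500).
R1 ← R1 − 16907/1300·R4.
R2 ← R2 + 4587/650·R4.
R3 ← R3 − 274/325·R4.
Reading off the reduced rows gives x = -2, y = 3, z = 4, u = 1.

x = -2, y = 3, z = 4, u = 1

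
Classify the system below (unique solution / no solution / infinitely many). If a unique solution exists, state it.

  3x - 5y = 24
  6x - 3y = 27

Row-reduce the augmented matrix:
R1 ← R1 / (3).
R2 ← R2 − 6·R1.
R2 ← R2 / (7).
R1 ← R1 + 5/3·R2.
Reading off the reduced rows gives x = 3, y = -3.

x = 3, y = -3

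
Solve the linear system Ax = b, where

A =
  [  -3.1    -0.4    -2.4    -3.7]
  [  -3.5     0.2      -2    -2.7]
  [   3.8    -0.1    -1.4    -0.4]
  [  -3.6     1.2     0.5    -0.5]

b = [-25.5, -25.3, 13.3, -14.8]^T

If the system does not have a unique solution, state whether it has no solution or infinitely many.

x_1 = 5, x_2 = 1, x_3 = 4, x_4 = 0

Row-reduce the augmented matrix:
R1 ← R1 / (-31/10).
R2 ← R2 + 7/2·R1.
R3 ← R3 − 19/5·R1.
R4 ← R4 + 18/5·R1.
R2 ← R2 / (101/155).
R1 ← R1 − 4/31·R2.
R3 ← R3 + 183/310·R2.
R4 ← R4 − 258/155·R2.
R3 ← R3 / (-1868/505).
R1 ← R1 − 64/101·R3.
R2 ← R2 − 110/101·R3.
R4 ← R4 − 1489/1010·R3.
R4 ← R4 / (-52709/37360).
R1 ← R1 − 133/467·R4.
R2 ← R2 − 2257/1868·R4.
R3 ← R3 − 3633/3736·R4.
Reading off the reduced rows gives x_1 = 5, x_2 = 1, x_3 = 4, x_4 = 0.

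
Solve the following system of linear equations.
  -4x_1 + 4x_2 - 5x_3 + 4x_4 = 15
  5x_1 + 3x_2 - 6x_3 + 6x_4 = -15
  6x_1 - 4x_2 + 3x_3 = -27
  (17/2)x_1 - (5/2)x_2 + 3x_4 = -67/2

no solution

Row-reduce:
R1 ← R1 / (-4).
R2 ← R2 − 5·R1.
R3 ← R3 − 6·R1.
R4 ← R4 − 17/2·R1.
R2 ← R2 / (8).
R1 ← R1 + 1·R2.
R3 ← R3 − 2·R2.
R4 ← R4 − 6·R2.
R3 ← R3 / (-23/16).
R1 ← R1 + 9/32·R3.
R2 ← R2 + 49/32·R3.
R4 ← R4 + 23/16·R3.
Row 4 reduces to 0 = 1, a contradiction. The system is inconsistent.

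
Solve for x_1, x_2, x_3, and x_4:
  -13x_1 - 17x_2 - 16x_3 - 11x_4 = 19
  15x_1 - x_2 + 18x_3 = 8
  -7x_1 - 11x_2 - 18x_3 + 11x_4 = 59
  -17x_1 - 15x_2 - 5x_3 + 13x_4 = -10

x_1 = 4, x_2 = -2, x_3 = -3, x_4 = 1

Row-reduce the augmented matrix:
R1 ← R1 / (-13).
R2 ← R2 − 15·R1.
R3 ← R3 + 7·R1.
R4 ← R4 + 17·R1.
R2 ← R2 / (-268/13).
R1 ← R1 − 17/13·R2.
R3 ← R3 + 24/13·R2.
R4 ← R4 − 94/13·R2.
R3 ← R3 / (-626/67).
R1 ← R1 − 161/134·R3.
R2 ← R2 − 3/134·R3.
R4 ← R4 − 1056/67·R3.
R4 ← R4 / (33427/626).
R1 ← R1 − 2959/1252·R4.
R2 ← R2 − 825/1252·R4.
R3 ← R3 + 605/313·R4.
Reading off the reduced rows gives x_1 = 4, x_2 = -2, x_3 = -3, x_4 = 1.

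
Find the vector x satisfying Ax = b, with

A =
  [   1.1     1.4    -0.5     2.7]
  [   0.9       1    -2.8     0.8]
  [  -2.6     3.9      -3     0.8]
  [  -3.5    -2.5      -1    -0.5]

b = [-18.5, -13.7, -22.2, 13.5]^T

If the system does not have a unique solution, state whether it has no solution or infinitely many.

x_1 = -1, x_2 = -4, x_3 = 2, x_4 = -4

Row-reduce the augmented matrix:
R1 ← R1 / (11/10).
R2 ← R2 − 9/10·R1.
R3 ← R3 + 13/5·R1.
R4 ← R4 + 7/2·R1.
R2 ← R2 / (-8/55).
R1 ← R1 − 14/11·R2.
R3 ← R3 − 793/110·R2.
R4 ← R4 − 43/22·R2.
R3 ← R3 / (-19629/160).
R1 ← R1 + 171/8·R3.
R2 ← R2 − 263/16·R3.
R4 ← R4 + 1111/32·R3.
R4 ← R4 / (270407/39258).
R1 ← R1 − 2272/2181·R4.
R2 ← R2 − 25370/19629·R4.
R3 ← R3 − 10025/19629·R4.
Reading off the reduced rows gives x_1 = -1, x_2 = -4, x_3 = 2, x_4 = -4.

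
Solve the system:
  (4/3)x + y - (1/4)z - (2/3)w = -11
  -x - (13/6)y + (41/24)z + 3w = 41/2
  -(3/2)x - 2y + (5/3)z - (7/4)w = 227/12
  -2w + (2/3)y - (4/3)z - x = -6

no solution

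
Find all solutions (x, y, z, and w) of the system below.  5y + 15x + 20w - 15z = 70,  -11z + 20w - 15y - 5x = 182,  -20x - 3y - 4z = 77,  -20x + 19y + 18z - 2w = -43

Row-reduce the augmented matrix:
R1 ← R1 / (15).
R2 ← R2 + 5·R1.
R3 ← R3 + 20·R1.
R4 ← R4 + 20·R1.
R2 ← R2 / (-40/3).
R1 ← R1 − 1/3·R2.
R3 ← R3 − 11/3·R2.
R4 ← R4 − 77/3·R2.
R3 ← R3 / (-142/5).
R1 ← R1 + 7/5·R3.
R2 ← R2 − 6/5·R3.
R4 ← R4 + 164/5·R3.
R4 ← R4 / (2608/71).
R1 ← R1 − 23/71·R4.
R2 ← R2 + 40/71·R4.
R3 ← R3 + 85/71·R4.
Reading off the reduced rows gives x = -3, y = -3, z = -2, w = 5.

x = -3, y = -3, z = -2, w = 5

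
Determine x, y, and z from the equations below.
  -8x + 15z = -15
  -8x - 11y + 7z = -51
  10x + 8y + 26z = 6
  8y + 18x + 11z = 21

x = 0, y = 4, z = -1

Row-reduce the augmented matrix:
R1 ← R1 / (-8).
R2 ← R2 + 8·R1.
R3 ← R3 − 10·R1.
R4 ← R4 − 18·R1.
R2 ← R2 / (-11).
R3 ← R3 − 8·R2.
R4 ← R4 − 8·R2.
R3 ← R3 / (1713/44).
R1 ← R1 + 15/8·R3.
R2 ← R2 − 8/11·R3.
R4 ← R4 − 1713/44·R3.
R4 reduces to 0 = 0, so the extra equation is consistent.
Reading off the reduced rows gives x = 0, y = 4, z = -1.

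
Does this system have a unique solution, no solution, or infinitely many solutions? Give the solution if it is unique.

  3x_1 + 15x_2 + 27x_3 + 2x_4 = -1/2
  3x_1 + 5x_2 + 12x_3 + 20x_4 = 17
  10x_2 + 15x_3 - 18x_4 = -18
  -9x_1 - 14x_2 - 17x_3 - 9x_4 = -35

Row-reduce:
R1 ← R1 / (3).
R2 ← R2 − 3·R1.
R4 ← R4 + 9·R1.
R2 ← R2 / (-10).
R1 ← R1 − 5·R2.
R3 ← R3 − 10·R2.
R4 ← R4 − 31·R2.
Swap R3 and R4.
R3 ← R3 / (35/2).
R1 ← R1 − 3/2·R3.
R2 ← R2 − 3/2·R3.
Row 4 reduces to 0 = -1/2, a contradiction. The system is inconsistent.

no solution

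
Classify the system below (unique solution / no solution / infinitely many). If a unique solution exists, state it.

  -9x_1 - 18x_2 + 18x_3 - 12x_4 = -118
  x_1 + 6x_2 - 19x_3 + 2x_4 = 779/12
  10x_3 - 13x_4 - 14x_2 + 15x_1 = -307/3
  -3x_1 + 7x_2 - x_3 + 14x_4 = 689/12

Row-reduce the augmented matrix:
R1 ← R1 / (-9).
R2 ← R2 − 1·R1.
R3 ← R3 − 15·R1.
R4 ← R4 + 3·R1.
R2 ← R2 / (4).
R1 ← R1 − 2·R2.
R3 ← R3 + 44·R2.
R4 ← R4 − 13·R2.
R3 ← R3 / (-147).
R1 ← R1 − 13/2·R3.
R2 ← R2 + 17/4·R3.
R4 ← R4 − 193/4·R3.
R4 ← R4 / (1867/252).
R1 ← R1 + 17/126·R4.
R2 ← R2 − 229/252·R4.
R3 ← R3 − 11/63·R4.
Reading off the reduced rows gives x_1 = -1/2, x_2 = 3, x_3 = -9/4, x_4 = 7/3.

x_1 = -1/2, x_2 = 3, x_3 = -9/4, x_4 = 7/3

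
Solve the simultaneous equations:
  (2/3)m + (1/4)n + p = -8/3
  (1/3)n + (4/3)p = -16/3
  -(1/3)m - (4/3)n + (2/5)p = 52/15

Row-reduce the augmented matrix:
R1 ← R1 / (2/3).
R3 ← R3 + 1/3·R1.
R2 ← R2 / (1/3).
R1 ← R1 − 3/8·R2.
R3 ← R3 + 29/24·R2.
R3 ← R3 / (86/15).
R2 ← R2 − 4·R3.
Reading off the reduced rows gives m = 2, n = -4, p = -3.

m = 2, n = -4, p = -3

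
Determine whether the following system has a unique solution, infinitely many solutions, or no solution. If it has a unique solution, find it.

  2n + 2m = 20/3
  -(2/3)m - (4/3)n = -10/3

m = 5/3, n = 5/3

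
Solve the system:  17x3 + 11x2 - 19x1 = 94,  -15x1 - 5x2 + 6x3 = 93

Row-reduce:
R1 ← R1 / (-19).
R2 ← R2 + 15·R1.
R2 ← R2 / (-260/19).
R1 ← R1 + 11/19·R2.
Rank is 2 with 3 unknowns, leaving x3 free.

infinitely many solutions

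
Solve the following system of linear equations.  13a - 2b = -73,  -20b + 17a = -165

Row-reduce the augmented matrix:
R1 ← R1 / (13).
R2 ← R2 − 17·R1.
R2 ← R2 / (-226/13).
R1 ← R1 + 2/13·R2.
Reading off the reduced rows gives a = -5, b = 4.

a = -5, b = 4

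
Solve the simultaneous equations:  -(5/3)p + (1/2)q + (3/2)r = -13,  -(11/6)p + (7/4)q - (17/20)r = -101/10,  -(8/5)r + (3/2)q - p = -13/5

no solution

Row-reduce:
R1 ← R1 / (-5/3).
R2 ← R2 + 11/6·R1.
R3 ← R3 + 1·R1.
R2 ← R2 / (6/5).
R1 ← R1 + 3/10·R2.
R3 ← R3 − 6/5·R2.
Row 3 reduces to 0 = 1, a contradiction. The system is inconsistent.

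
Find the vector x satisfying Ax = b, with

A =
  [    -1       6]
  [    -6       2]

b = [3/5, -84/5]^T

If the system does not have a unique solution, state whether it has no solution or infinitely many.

x_1 = 3, x_2 = 3/5

Row-reduce the augmented matrix:
R1 ← R1 / (-1).
R2 ← R2 + 6·R1.
R2 ← R2 / (-34).
R1 ← R1 + 6·R2.
Reading off the reduced rows gives x_1 = 3, x_2 = 3/5.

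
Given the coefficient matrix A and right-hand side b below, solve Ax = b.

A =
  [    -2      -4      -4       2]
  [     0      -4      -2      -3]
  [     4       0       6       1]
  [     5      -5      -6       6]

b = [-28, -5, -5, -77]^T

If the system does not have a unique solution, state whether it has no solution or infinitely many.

Row-reduce the augmented matrix:
R1 ← R1 / (-2).
R3 ← R3 − 4·R1.
R4 ← R4 − 5·R1.
R2 ← R2 / (-4).
R1 ← R1 − 2·R2.
R3 ← R3 + 8·R2.
R4 ← R4 + 15·R2.
R3 ← R3 / (2).
R1 ← R1 − 1·R3.
R2 ← R2 − 1/2·R3.
R4 ← R4 + 17/2·R3.
R4 ← R4 / (69).
R1 ← R1 + 8·R4.
R2 ← R2 + 2·R4.
R3 ← R3 − 11/2·R4.
Reading off the reduced rows gives x_1 = -3, x_2 = 4, x_3 = 2, x_4 = -5.

x_1 = -3, x_2 = 4, x_3 = 2, x_4 = -5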